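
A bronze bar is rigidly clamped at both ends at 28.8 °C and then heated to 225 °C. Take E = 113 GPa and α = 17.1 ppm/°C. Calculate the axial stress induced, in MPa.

379 MPa

ΔT = 196.2 K. Constrained thermal stress σ = E·α·ΔT = 113.0×10³ MPa × 17.1×10⁻⁶ × 196.2 = 379 MPa (compressive).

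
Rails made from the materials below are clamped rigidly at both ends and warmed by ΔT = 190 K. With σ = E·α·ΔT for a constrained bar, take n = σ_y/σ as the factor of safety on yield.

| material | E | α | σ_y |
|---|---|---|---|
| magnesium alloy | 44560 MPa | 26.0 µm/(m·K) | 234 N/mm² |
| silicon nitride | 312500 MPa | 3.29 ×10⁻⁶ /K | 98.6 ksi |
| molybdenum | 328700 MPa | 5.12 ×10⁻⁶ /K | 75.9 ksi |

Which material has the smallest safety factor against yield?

In consistent units (E in GPa, α in ×10⁻⁶/K, σ_y in MPa):
  magnesium alloy: E = 44.56, α = 26.0, σ_y = 234.0 → σ = 220 MPa, n = 1.06
  silicon nitride: E = 312.5, α = 3.29, σ_y = 679.8 → σ = 195 MPa, n = 3.48
  molybdenum: E = 328.7, α = 5.12, σ_y = 523.3 → σ = 320 MPa, n = 1.64
Smallest n: magnesium alloy with n = 1.06.

magnesium alloy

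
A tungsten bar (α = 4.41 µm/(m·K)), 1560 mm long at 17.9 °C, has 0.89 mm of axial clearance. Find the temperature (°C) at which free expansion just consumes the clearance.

α·L₀·ΔT = 0.89 mm ⇒ ΔT = 0.89 / (4.41×10⁻⁶ × 1560.0) = 129.4 K.
T = 17.9 + 129.4 = 147.3 °C.

147 °C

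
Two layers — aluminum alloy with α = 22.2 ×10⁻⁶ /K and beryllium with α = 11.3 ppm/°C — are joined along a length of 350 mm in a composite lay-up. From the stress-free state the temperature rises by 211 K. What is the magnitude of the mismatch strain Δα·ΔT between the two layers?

2.30×10⁻³

Δα = |22.2 − 11.3|×10⁻⁶/K = 10.9×10⁻⁶/K.
Mismatch strain = Δα·ΔT = 10.9×10⁻⁶ × 211.0 = 2.30×10⁻³.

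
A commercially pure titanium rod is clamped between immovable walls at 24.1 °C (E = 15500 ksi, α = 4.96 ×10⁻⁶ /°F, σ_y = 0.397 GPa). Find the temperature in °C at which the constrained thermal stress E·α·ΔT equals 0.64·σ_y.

290 °C

E = 15500 ksi = 106.9 GPa.
α = 4.96×10⁻⁶/°F × 9/5 = 8.93×10⁻⁶/K.
σ_y = 0.397 GPa = 397.0 MPa.
E·α·ΔT = 254.1 MPa ⇒ ΔT = 254.1 / (106.9×10³ × 8.93×10⁻⁶) = 266.3 K.
T = 24.1 + 266.3 = 290.4 °C.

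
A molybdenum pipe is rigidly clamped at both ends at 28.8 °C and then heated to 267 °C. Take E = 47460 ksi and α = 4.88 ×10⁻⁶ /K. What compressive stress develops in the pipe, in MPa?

E = 47460 ksi = 327.2 GPa.
ΔT = 238.2 K. Constrained thermal stress σ = E·α·ΔT = 327.2×10³ MPa × 4.88×10⁻⁶ × 238.2 = 380 MPa (compressive).

380 MPa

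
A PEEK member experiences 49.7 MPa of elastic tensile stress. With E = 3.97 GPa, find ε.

ε = σ/E = 49.7 / 3970 = 0.0125.

0.0125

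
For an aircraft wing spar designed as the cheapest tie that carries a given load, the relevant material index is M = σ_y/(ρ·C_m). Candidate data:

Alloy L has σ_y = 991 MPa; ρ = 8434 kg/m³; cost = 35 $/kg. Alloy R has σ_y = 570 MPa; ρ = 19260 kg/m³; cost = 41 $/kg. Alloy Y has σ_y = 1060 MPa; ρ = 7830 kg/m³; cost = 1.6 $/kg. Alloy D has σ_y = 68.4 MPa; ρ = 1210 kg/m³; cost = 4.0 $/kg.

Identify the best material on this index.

Per-candidate index values:
  alloy Y: M = 84.6 kN·m per $
  alloy D: M = 14.1 kN·m per $
  alloy L: M = 3.36 kN·m per $
  alloy R: M = 0.722 kN·m per $
Alloy Y ranks first.

alloy Y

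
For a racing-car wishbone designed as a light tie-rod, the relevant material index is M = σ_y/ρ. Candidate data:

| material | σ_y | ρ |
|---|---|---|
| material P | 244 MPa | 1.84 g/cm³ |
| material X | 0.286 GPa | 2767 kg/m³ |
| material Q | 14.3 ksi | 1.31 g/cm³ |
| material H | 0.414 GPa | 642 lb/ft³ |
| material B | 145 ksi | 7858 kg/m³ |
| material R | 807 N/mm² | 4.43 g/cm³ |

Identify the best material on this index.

material R

Normalizing units and computing the index:
  material P: σ_y = 244.0 MPa, ρ = 1840 kg/m³
  material X: σ_y = 286.0 MPa, ρ = 2767 kg/m³
  material Q: σ_y = 98.60 MPa, ρ = 1310 kg/m³
  material H: σ_y = 414.0 MPa, ρ = 10280 kg/m³
  material B: σ_y = 999.7 MPa, ρ = 7858 kg/m³
  material R: σ_y = 807.0 MPa, ρ = 4430 kg/m³
  material R: M = 182 kN·m/kg
  material P: M = 133 kN·m/kg
  material B: M = 127 kN·m/kg
  material X: M = 103 kN·m/kg
  material Q: M = 75.3 kN·m/kg
  material H: M = 40.3 kN·m/kg
Material R has the largest M.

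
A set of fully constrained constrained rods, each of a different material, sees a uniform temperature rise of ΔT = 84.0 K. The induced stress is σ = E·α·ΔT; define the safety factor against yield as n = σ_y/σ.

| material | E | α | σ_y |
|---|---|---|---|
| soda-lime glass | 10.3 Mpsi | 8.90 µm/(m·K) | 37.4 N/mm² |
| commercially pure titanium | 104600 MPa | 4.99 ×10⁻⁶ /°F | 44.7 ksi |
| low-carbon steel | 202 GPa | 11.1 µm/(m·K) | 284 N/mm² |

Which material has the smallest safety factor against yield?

soda-lime glass

Per material, after unit conversion:
  soda-lime glass: E = 71.02, α = 8.90, σ_y = 37.40 → σ = 53.1 MPa, n = 0.704
  commercially pure titanium: E = 104.6, α = 8.98, σ_y = 308.2 → σ = 78.9 MPa, n = 3.91
  low-carbon steel: E = 202.0, α = 11.1, σ_y = 284.0 → σ = 188 MPa, n = 1.51
Soda-lime glass has the lowest safety factor, n = 0.704.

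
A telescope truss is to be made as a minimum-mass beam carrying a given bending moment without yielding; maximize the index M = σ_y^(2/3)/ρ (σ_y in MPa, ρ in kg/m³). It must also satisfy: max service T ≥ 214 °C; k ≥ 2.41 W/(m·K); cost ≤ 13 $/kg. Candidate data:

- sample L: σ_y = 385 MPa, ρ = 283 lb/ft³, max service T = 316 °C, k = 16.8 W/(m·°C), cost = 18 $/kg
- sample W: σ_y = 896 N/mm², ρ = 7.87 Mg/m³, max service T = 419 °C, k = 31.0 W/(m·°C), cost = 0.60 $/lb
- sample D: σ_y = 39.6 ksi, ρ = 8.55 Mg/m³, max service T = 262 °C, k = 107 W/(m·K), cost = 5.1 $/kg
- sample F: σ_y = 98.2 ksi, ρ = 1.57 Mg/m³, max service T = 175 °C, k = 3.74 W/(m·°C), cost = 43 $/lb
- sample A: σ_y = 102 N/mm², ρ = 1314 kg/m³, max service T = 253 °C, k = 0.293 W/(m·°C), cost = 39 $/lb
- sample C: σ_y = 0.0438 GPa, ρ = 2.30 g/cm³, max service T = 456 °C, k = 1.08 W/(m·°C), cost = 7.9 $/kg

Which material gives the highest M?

Screen on constraints: max service T ≥ 214 °C; k ≥ 2.41 W/(m·K); cost ≤ 13 $/kg. Survivors: sample W, sample D.
Convert each candidate to consistent units, then evaluate M:
  sample W: σ_y = 896.0 MPa, ρ = 7870 kg/m³
  sample D: σ_y = 273.0 MPa, ρ = 8550 kg/m³
  sample W: M = 11.8×10⁻³
  sample D: M = 4.92×10⁻³
Sample W has the largest M.

sample W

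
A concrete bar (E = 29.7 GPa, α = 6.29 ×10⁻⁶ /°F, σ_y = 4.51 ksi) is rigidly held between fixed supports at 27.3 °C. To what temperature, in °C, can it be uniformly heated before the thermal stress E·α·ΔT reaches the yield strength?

α = 6.29×10⁻⁶/°F × 9/5 = 11.3×10⁻⁶/K.
σ_y = 4.51 ksi = 31.10 MPa.
E·α·ΔT = 31.10 MPa ⇒ ΔT = 31.10 / (29.70×10³ × 11.3×10⁻⁶) = 92.47 K.
T = 27.3 + 92.47 = 119.8 °C.

120 °C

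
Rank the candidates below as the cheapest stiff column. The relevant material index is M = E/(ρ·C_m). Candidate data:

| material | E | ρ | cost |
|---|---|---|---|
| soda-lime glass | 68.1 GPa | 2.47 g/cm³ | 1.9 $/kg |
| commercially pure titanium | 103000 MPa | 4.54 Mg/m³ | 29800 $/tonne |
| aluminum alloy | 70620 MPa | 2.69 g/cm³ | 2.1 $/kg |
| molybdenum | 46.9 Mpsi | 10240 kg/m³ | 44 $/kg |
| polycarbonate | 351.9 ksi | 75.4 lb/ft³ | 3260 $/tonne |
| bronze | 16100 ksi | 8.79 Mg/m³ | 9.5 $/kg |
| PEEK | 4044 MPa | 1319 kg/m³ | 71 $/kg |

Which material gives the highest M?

soda-lime glass

Normalizing units and computing the index:
  soda-lime glass: E = 68.10 GPa, ρ = 2470 kg/m³, cost = 1.900 $/kg
  commercially pure titanium: E = 103.0 GPa, ρ = 4540 kg/m³, cost = 29.80 $/kg
  aluminum alloy: E = 70.62 GPa, ρ = 2690 kg/m³, cost = 2.100 $/kg
  molybdenum: E = 323.4 GPa, ρ = 10240 kg/m³, cost = 44.00 $/kg
  polycarbonate: E = 2.426 GPa, ρ = 1208 kg/m³, cost = 3.260 $/kg
  bronze: E = 111.0 GPa, ρ = 8790 kg/m³, cost = 9.500 $/kg
  PEEK: E = 4.044 GPa, ρ = 1319 kg/m³, cost = 71.00 $/kg
  soda-lime glass: M = 14.5 MN·m per $
  aluminum alloy: M = 12.5 MN·m per $
  bronze: M = 1.33 MN·m per $
  commercially pure titanium: M = 0.761 MN·m per $
  molybdenum: M = 0.718 MN·m per $
  polycarbonate: M = 0.616 MN·m per $
  PEEK: M = 0.0432 MN·m per $
Highest index: soda-lime glass.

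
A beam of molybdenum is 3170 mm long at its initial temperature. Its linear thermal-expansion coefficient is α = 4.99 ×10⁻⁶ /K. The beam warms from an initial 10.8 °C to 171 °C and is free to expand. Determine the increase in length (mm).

ΔT = 171 − 10.8 = 160.2 K.
ΔL = α·L₀·ΔT = 4.99×10⁻⁶ × 3170 mm × 160.2 K = 2.53 mm.

2.53 mm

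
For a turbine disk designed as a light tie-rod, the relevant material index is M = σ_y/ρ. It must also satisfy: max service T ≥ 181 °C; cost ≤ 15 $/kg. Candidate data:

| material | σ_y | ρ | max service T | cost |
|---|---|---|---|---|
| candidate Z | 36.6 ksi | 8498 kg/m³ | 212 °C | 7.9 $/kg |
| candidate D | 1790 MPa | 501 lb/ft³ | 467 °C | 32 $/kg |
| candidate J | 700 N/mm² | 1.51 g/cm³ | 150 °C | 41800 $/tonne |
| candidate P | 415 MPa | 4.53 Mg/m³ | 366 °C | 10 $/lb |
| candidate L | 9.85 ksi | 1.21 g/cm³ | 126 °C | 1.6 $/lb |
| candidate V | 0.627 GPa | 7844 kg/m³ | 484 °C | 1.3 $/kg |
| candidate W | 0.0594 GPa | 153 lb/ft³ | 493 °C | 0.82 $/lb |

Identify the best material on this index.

candidate V

Screen on constraints: max service T ≥ 181 °C; cost ≤ 15 $/kg. Survivors: candidate Z, candidate V, candidate W.
Convert each candidate to consistent units, then evaluate M:
  candidate Z: σ_y = 252.3 MPa, ρ = 8498 kg/m³
  candidate V: σ_y = 627.0 MPa, ρ = 7844 kg/m³
  candidate W: σ_y = 59.40 MPa, ρ = 2451 kg/m³
  candidate V: M = 79.9 kN·m/kg
  candidate Z: M = 29.7 kN·m/kg
  candidate W: M = 24.2 kN·m/kg
The maximum is for candidate V.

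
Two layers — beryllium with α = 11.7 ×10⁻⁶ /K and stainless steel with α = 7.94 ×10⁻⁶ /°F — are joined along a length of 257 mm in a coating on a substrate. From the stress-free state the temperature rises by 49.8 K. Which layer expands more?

stainless steel: α = 7.94×10⁻⁶/°F × 9/5 = 14.3×10⁻⁶/K.
α(beryllium) = 11.7×10⁻⁶/K vs α(stainless steel) = 14.3×10⁻⁶/K.
Higher α expands more for the same ΔT: stainless steel.

stainless steel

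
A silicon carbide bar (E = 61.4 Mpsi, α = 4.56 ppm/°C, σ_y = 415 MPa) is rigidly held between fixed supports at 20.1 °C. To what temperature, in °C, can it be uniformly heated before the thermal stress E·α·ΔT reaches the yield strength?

E = 61.4 Mpsi = 423.3 GPa.
E·α·ΔT = 415.0 MPa ⇒ ΔT = 415.0 / (423.3×10³ × 4.56×10⁻⁶) = 215.0 K.
T = 20.1 + 215.0 = 235.1 °C.

235 °C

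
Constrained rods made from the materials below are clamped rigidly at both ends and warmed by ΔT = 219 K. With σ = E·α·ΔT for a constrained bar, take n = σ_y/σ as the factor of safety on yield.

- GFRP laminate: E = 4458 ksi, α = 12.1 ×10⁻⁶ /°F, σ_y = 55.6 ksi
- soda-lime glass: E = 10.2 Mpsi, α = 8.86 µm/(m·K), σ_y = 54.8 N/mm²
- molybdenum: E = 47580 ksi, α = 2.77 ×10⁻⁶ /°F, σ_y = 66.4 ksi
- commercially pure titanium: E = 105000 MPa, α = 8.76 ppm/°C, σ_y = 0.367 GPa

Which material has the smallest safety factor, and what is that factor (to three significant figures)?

Converting E to GPa, α to ×10⁻⁶/K, σ_y to MPa, then σ and n for each:
  GFRP laminate: E = 30.74, α = 21.8, σ_y = 383.3 → σ = 147 MPa, n = 2.61
  soda-lime glass: E = 70.33, α = 8.86, σ_y = 54.80 → σ = 136 MPa, n = 0.402
  molybdenum: E = 328.1, α = 4.99, σ_y = 457.8 → σ = 358 MPa, n = 1.28
  commercially pure titanium: E = 105.0, α = 8.76, σ_y = 367.0 → σ = 201 MPa, n = 1.82
Soda-lime glass has the lowest safety factor, n = 0.402.

soda-lime glass, n = 0.402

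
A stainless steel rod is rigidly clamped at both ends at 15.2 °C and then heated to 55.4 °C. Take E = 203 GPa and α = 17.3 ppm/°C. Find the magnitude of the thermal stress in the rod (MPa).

ΔT = 40.20 K. Constrained thermal stress σ = E·α·ΔT = 203.0×10³ MPa × 17.3×10⁻⁶ × 40.20 = 141 MPa (compressive).

141 MPa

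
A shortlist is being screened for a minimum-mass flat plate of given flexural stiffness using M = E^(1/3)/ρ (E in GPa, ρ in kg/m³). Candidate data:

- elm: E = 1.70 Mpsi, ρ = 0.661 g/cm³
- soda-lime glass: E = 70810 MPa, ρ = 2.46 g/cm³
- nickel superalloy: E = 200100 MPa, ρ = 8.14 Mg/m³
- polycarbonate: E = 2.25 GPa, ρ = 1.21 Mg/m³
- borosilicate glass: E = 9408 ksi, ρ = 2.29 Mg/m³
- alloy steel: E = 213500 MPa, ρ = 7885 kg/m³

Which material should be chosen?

elm

Putting every candidate on a common basis:
  elm: E = 11.72 GPa, ρ = 661.0 kg/m³
  soda-lime glass: E = 70.81 GPa, ρ = 2460 kg/m³
  nickel superalloy: E = 200.1 GPa, ρ = 8140 kg/m³
  polycarbonate: E = 2.250 GPa, ρ = 1210 kg/m³
  borosilicate glass: E = 64.87 GPa, ρ = 2290 kg/m³
  alloy steel: E = 213.5 GPa, ρ = 7885 kg/m³
  elm: M = 3.44×10⁻³
  borosilicate glass: M = 1.75×10⁻³
  soda-lime glass: M = 1.68×10⁻³
  polycarbonate: M = 1.08×10⁻³
  alloy steel: M = 0.758×10⁻³
  nickel superalloy: M = 0.719×10⁻³
Elm ranks first.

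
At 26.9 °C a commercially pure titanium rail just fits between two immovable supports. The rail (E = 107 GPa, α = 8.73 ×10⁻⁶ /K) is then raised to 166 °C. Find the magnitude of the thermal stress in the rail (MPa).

130 MPa

ΔT = 139.1 K. Constrained thermal stress σ = E·α·ΔT = 107.0×10³ MPa × 8.73×10⁻⁶ × 139.1 = 130 MPa (compressive).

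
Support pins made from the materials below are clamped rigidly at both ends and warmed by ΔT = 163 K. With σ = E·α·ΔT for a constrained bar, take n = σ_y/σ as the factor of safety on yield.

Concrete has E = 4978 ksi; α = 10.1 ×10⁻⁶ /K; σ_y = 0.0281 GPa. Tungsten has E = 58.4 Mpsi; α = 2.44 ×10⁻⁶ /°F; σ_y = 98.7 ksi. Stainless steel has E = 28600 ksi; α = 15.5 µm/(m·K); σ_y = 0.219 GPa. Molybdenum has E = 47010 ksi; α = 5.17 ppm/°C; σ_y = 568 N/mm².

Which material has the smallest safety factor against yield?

In consistent units (E in GPa, α in ×10⁻⁶/K, σ_y in MPa):
  concrete: E = 34.32, α = 10.1, σ_y = 28.10 → σ = 56.5 MPa, n = 0.497
  tungsten: E = 402.7, α = 4.39, σ_y = 680.5 → σ = 288 MPa, n = 2.36
  stainless steel: E = 197.2, α = 15.5, σ_y = 219.0 → σ = 498 MPa, n = 0.440
  molybdenum: E = 324.1, α = 5.17, σ_y = 568.0 → σ = 273 MPa, n = 2.08
Stainless steel has the lowest safety factor, n = 0.440.

stainless steel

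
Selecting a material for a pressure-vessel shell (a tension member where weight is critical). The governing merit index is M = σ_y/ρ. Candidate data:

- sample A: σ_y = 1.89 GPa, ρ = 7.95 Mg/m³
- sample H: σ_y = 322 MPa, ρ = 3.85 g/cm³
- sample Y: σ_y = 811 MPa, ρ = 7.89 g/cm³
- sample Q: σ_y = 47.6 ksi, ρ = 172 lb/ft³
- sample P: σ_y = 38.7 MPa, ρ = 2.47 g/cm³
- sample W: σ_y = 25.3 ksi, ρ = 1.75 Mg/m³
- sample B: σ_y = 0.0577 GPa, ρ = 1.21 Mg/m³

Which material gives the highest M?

Convert each candidate to consistent units, then evaluate M:
  sample A: σ_y = 1890 MPa, ρ = 7950 kg/m³
  sample H: σ_y = 322.0 MPa, ρ = 3850 kg/m³
  sample Y: σ_y = 811.0 MPa, ρ = 7890 kg/m³
  sample Q: σ_y = 328.2 MPa, ρ = 2755 kg/m³
  sample P: σ_y = 38.70 MPa, ρ = 2470 kg/m³
  sample W: σ_y = 174.4 MPa, ρ = 1750 kg/m³
  sample B: σ_y = 57.70 MPa, ρ = 1210 kg/m³
  sample A: M = 238 kN·m/kg
  sample Q: M = 119 kN·m/kg
  sample Y: M = 103 kN·m/kg
  sample W: M = 99.7 kN·m/kg
  sample H: M = 83.6 kN·m/kg
  sample B: M = 47.7 kN·m/kg
  sample P: M = 15.7 kN·m/kg
The maximum is for sample A.

sample A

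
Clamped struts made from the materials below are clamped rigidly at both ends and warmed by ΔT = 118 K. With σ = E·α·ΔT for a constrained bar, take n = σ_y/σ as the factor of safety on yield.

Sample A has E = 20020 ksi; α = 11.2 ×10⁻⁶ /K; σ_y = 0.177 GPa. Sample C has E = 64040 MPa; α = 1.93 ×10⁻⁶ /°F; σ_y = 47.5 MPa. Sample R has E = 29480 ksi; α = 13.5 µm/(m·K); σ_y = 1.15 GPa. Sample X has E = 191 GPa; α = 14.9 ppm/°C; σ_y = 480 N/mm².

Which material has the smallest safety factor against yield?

sample A

Converting E to GPa, α to ×10⁻⁶/K, σ_y to MPa, then σ and n for each:
  sample A: E = 138.0, α = 11.2, σ_y = 177.0 → σ = 182 MPa, n = 0.970
  sample C: E = 64.04, α = 3.47, σ_y = 47.50 → σ = 26.3 MPa, n = 1.81
  sample R: E = 203.3, α = 13.5, σ_y = 1150 → σ = 324 MPa, n = 3.55
  sample X: E = 191.0, α = 14.9, σ_y = 480.0 → σ = 336 MPa, n = 1.43
Sample A has the lowest safety factor, n = 0.970.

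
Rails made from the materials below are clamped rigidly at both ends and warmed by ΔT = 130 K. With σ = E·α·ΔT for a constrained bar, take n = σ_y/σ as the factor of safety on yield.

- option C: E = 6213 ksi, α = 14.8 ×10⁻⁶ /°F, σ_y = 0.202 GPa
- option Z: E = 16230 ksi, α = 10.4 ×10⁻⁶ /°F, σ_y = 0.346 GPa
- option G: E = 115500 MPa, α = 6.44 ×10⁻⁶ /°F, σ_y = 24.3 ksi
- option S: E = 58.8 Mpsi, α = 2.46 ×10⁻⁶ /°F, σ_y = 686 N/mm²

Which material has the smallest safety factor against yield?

option G

Per material, after unit conversion:
  option C: E = 42.84, α = 26.6, σ_y = 202.0 → σ = 148 MPa, n = 1.36
  option Z: E = 111.9, α = 18.7, σ_y = 346.0 → σ = 272 MPa, n = 1.27
  option G: E = 115.5, α = 11.6, σ_y = 167.5 → σ = 174 MPa, n = 0.963
  option S: E = 405.4, α = 4.43, σ_y = 686.0 → σ = 233 MPa, n = 2.94
The minimum is option G at n = 0.963.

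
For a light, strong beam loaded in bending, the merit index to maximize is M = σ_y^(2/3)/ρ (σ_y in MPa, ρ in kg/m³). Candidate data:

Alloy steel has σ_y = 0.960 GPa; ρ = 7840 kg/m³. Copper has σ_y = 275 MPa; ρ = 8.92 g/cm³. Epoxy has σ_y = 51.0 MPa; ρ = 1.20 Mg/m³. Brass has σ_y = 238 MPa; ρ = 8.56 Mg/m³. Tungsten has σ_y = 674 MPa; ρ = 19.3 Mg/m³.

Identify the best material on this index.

In SI units:
  alloy steel: σ_y = 960.0 MPa, ρ = 7840 kg/m³
  copper: σ_y = 275.0 MPa, ρ = 8920 kg/m³
  epoxy: σ_y = 51.00 MPa, ρ = 1200 kg/m³
  brass: σ_y = 238.0 MPa, ρ = 8560 kg/m³
  tungsten: σ_y = 674.0 MPa, ρ = 19300 kg/m³
  alloy steel: M = 12.4×10⁻³
  epoxy: M = 11.5×10⁻³
  copper: M = 4.74×10⁻³
  brass: M = 4.49×10⁻³
  tungsten: M = 3.98×10⁻³
The maximum is for alloy steel.

alloy steel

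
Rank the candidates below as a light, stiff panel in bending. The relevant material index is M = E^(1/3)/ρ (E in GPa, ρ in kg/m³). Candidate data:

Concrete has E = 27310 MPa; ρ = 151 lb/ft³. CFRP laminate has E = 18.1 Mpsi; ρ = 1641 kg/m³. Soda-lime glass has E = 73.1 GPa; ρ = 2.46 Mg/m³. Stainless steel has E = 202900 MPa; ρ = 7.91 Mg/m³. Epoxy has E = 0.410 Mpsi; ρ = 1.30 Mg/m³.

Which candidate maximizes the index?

CFRP laminate

Putting every candidate on a common basis:
  concrete: E = 27.31 GPa, ρ = 2419 kg/m³
  CFRP laminate: E = 124.8 GPa, ρ = 1641 kg/m³
  soda-lime glass: E = 73.10 GPa, ρ = 2460 kg/m³
  stainless steel: E = 202.9 GPa, ρ = 7910 kg/m³
  epoxy: E = 2.827 GPa, ρ = 1300 kg/m³
  CFRP laminate: M = 3.05×10⁻³
  soda-lime glass: M = 1.70×10⁻³
  concrete: M = 1.25×10⁻³
  epoxy: M = 1.09×10⁻³
  stainless steel: M = 0.743×10⁻³
The maximum is for CFRP laminate.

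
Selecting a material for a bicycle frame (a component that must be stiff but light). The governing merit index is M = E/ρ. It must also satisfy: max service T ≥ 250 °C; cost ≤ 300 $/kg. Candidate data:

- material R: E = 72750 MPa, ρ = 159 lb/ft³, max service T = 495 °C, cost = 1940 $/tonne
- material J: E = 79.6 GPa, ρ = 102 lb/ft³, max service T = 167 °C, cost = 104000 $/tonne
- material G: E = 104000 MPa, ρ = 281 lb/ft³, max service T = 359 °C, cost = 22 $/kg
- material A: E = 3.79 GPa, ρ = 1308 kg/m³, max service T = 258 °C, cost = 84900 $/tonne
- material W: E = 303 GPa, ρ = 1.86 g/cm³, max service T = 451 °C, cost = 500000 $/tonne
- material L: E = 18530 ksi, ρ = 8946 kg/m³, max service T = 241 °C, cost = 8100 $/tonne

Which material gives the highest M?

Screen on constraints: max service T ≥ 250 °C; cost ≤ 300 $/kg. Survivors: material R, material G, material A.
After converting to SI:
  material R: E = 72.75 GPa, ρ = 2547 kg/m³
  material G: E = 104.0 GPa, ρ = 4501 kg/m³
  material A: E = 3.790 GPa, ρ = 1308 kg/m³
  material R: M = 28.6 MN·m/kg
  material G: M = 23.1 MN·m/kg
  material A: M = 2.90 MN·m/kg
Material R has the largest M.

material R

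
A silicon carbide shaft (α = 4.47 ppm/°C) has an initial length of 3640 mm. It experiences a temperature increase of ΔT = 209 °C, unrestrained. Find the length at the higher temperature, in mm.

ΔL = α·L₀·ΔT = 4.47×10⁻⁶ × 3640 mm × 209.0 K = 3.40 mm.
L = L₀ + ΔL = 3640 + 3.40 = 3643.4 mm.

3643.4 mm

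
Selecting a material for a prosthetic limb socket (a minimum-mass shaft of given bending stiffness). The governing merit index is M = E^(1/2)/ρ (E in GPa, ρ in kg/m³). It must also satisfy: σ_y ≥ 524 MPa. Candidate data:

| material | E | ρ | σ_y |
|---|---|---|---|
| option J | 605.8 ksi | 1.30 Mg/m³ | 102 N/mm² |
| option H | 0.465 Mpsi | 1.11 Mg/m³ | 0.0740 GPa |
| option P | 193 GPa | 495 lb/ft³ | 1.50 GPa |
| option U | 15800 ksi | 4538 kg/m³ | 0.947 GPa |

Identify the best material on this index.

option U

Screen on constraints: σ_y ≥ 524 MPa. Survivors: option P, option U.
Convert each candidate to consistent units, then evaluate M:
  option P: E = 193.0 GPa, ρ = 7929 kg/m³
  option U: E = 108.9 GPa, ρ = 4538 kg/m³
  option U: M = 2.30×10⁻³
  option P: M = 1.75×10⁻³
The maximum is for option U.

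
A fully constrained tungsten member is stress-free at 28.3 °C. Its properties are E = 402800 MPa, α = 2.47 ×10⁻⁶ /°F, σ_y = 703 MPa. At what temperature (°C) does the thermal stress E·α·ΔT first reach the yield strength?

E = 402800 MPa = 402.8 GPa.
α = 2.47×10⁻⁶/°F × 9/5 = 4.45×10⁻⁶/K.
E·α·ΔT = 703.0 MPa ⇒ ΔT = 703.0 / (402.8×10³ × 4.45×10⁻⁶) = 392.6 K.
T = 28.3 + 392.6 = 420.9 °C.

421 °C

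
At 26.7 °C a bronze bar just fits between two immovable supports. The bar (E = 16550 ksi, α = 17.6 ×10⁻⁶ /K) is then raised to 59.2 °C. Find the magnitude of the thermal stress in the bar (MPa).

65.3 MPa

E = 16550 ksi = 114.1 GPa.
ΔT = 32.50 K. Constrained thermal stress σ = E·α·ΔT = 114.1×10³ MPa × 17.6×10⁻⁶ × 32.50 = 65.3 MPa (compressive).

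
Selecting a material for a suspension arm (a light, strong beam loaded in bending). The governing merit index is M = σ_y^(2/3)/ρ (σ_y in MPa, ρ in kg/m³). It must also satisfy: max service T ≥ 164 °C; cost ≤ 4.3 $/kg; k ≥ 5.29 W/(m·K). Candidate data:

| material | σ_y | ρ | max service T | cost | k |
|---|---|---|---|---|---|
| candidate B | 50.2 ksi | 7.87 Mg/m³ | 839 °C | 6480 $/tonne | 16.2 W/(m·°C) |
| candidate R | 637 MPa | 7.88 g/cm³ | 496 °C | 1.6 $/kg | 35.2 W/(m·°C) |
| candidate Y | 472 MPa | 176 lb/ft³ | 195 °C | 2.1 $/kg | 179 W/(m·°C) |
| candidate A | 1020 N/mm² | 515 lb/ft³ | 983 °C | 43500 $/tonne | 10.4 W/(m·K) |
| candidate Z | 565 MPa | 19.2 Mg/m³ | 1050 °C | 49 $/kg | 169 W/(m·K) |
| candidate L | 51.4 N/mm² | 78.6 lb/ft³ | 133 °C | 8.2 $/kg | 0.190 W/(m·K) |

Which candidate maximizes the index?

candidate Y

Screen on constraints: max service T ≥ 164 °C; cost ≤ 4.3 $/kg; k ≥ 5.29 W/(m·K). Survivors: candidate R, candidate Y.
Putting every candidate on a common basis:
  candidate R: σ_y = 637.0 MPa, ρ = 7880 kg/m³
  candidate Y: σ_y = 472.0 MPa, ρ = 2819 kg/m³
  candidate Y: M = 21.5×10⁻³
  candidate R: M = 9.40×10⁻³
Highest index: candidate Y.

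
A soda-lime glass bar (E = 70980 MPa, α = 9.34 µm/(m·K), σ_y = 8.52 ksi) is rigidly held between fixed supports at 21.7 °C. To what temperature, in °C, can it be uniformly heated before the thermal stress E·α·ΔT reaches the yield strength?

110 °C

E = 70980 MPa = 70.98 GPa.
σ_y = 8.52 ksi = 58.74 MPa.
E·α·ΔT = 58.74 MPa ⇒ ΔT = 58.74 / (70.98×10³ × 9.34×10⁻⁶) = 88.61 K.
T = 21.7 + 88.61 = 110.3 °C.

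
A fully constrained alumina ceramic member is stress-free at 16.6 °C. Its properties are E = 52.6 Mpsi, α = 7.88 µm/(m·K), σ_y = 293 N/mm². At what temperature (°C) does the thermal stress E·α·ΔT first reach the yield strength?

E = 52.6 Mpsi = 362.7 GPa.
σ_y = 293 N/mm² = 293.0 MPa.
E·α·ΔT = 293.0 MPa ⇒ ΔT = 293.0 / (362.7×10³ × 7.88×10⁻⁶) = 102.5 K.
T = 16.6 + 102.5 = 119.1 °C.

119 °C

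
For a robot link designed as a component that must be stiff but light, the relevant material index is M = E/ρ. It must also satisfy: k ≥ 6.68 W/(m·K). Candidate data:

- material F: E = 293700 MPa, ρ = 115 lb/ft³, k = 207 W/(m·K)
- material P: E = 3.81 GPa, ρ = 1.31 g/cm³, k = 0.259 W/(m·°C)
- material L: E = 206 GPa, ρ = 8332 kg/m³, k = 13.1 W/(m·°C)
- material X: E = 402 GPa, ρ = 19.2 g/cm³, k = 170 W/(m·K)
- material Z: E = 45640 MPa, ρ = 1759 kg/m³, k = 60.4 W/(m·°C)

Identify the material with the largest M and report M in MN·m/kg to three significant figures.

material F, M = 159 MN·m/kg

Screen on constraints: k ≥ 6.68 W/(m·K). Survivors: material F, material L, material X, material Z.
Normalizing units and computing the index:
  material F: E = 293.7 GPa, ρ = 1842 kg/m³
  material L: E = 206.0 GPa, ρ = 8332 kg/m³
  material X: E = 402.0 GPa, ρ = 19200 kg/m³
  material Z: E = 45.64 GPa, ρ = 1759 kg/m³
  material F: M = 159 MN·m/kg
  material Z: M = 25.9 MN·m/kg
  material L: M = 24.7 MN·m/kg
  material X: M = 20.9 MN·m/kg
Material F ranks first.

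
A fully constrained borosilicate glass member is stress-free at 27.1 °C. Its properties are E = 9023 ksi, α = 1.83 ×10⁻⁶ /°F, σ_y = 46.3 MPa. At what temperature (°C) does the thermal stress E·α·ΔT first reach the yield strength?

253 °C

E = 9023 ksi = 62.21 GPa.
α = 1.83×10⁻⁶/°F × 9/5 = 3.29×10⁻⁶/K.
E·α·ΔT = 46.30 MPa ⇒ ΔT = 46.30 / (62.21×10³ × 3.29×10⁻⁶) = 225.9 K.
T = 27.1 + 225.9 = 253.0 °C.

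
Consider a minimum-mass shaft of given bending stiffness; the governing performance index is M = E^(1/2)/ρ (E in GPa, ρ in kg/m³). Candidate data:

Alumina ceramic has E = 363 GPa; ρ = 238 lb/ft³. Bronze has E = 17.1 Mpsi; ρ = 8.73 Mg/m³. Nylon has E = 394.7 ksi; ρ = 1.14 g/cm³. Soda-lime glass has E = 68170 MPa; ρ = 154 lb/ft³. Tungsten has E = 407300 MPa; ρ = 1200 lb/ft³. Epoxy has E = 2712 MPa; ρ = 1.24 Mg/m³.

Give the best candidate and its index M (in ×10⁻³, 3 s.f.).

alumina ceramic, M = 5.00×10⁻³

In SI units:
  alumina ceramic: E = 363.0 GPa, ρ = 3812 kg/m³
  bronze: E = 117.9 GPa, ρ = 8730 kg/m³
  nylon: E = 2.721 GPa, ρ = 1140 kg/m³
  soda-lime glass: E = 68.17 GPa, ρ = 2467 kg/m³
  tungsten: E = 407.3 GPa, ρ = 19220 kg/m³
  epoxy: E = 2.712 GPa, ρ = 1240 kg/m³
  alumina ceramic: M = 5.00×10⁻³
  soda-lime glass: M = 3.35×10⁻³
  nylon: M = 1.45×10⁻³
  epoxy: M = 1.33×10⁻³
  bronze: M = 1.24×10⁻³
  tungsten: M = 1.05×10⁻³
Alumina ceramic has the largest M.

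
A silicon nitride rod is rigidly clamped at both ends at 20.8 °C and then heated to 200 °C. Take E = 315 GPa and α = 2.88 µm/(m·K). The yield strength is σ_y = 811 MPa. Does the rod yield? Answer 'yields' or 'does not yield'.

does not yield

ΔT = 179.2 K. Constrained thermal stress σ = E·α·ΔT = 315.0×10³ MPa × 2.88×10⁻⁶ × 179.2 = 163 MPa (compressive).
Compare to σ_y = 811 MPa: σ < σ_y, so it does not yield.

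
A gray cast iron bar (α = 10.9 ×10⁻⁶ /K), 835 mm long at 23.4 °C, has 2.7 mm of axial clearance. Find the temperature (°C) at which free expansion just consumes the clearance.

α·L₀·ΔT = 2.7 mm ⇒ ΔT = 2.7 / (10.9×10⁻⁶ × 835.0) = 296.7 K.
T = 23.4 + 296.7 = 320.1 °C.

320 °C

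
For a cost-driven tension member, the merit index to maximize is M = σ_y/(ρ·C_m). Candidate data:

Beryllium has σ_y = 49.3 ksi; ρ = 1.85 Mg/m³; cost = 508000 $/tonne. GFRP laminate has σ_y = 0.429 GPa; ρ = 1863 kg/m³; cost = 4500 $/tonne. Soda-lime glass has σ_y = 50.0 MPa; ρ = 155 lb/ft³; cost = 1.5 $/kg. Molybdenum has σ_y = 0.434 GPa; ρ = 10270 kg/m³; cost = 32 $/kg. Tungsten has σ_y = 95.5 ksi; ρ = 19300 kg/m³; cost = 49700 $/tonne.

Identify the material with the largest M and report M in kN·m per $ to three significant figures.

GFRP laminate, M = 51.2 kN·m per $

Normalizing units and computing the index:
  beryllium: σ_y = 339.9 MPa, ρ = 1850 kg/m³, cost = 508.0 $/kg
  GFRP laminate: σ_y = 429.0 MPa, ρ = 1863 kg/m³, cost = 4.500 $/kg
  soda-lime glass: σ_y = 50.00 MPa, ρ = 2483 kg/m³, cost = 1.500 $/kg
  molybdenum: σ_y = 434.0 MPa, ρ = 10270 kg/m³, cost = 32.00 $/kg
  tungsten: σ_y = 658.4 MPa, ρ = 19300 kg/m³, cost = 49.70 $/kg
  GFRP laminate: M = 51.2 kN·m per $
  soda-lime glass: M = 13.4 kN·m per $
  molybdenum: M = 1.32 kN·m per $
  tungsten: M = 0.686 kN·m per $
  beryllium: M = 0.362 kN·m per $
Highest index: GFRP laminate.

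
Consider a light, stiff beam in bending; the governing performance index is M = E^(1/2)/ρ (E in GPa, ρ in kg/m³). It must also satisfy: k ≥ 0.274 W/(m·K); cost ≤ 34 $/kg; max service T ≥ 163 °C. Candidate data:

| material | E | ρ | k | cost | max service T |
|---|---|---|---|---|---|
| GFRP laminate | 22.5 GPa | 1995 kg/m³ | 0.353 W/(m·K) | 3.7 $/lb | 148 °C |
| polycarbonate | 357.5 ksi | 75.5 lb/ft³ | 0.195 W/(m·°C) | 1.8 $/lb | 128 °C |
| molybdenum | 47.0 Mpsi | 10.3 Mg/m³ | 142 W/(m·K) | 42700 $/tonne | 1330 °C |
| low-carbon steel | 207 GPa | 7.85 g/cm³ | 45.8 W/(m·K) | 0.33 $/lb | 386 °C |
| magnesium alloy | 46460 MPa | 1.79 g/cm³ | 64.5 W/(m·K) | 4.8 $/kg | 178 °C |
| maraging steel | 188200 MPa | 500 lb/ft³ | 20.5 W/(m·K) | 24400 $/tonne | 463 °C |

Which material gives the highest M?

magnesium alloy

Screen on constraints: k ≥ 0.274 W/(m·K); cost ≤ 34 $/kg; max service T ≥ 163 °C. Survivors: low-carbon steel, magnesium alloy, maraging steel.
Normalizing units and computing the index:
  low-carbon steel: E = 207.0 GPa, ρ = 7850 kg/m³
  magnesium alloy: E = 46.46 GPa, ρ = 1790 kg/m³
  maraging steel: E = 188.2 GPa, ρ = 8009 kg/m³
  magnesium alloy: M = 3.81×10⁻³
  low-carbon steel: M = 1.83×10⁻³
  maraging steel: M = 1.71×10⁻³
Magnesium alloy has the largest M.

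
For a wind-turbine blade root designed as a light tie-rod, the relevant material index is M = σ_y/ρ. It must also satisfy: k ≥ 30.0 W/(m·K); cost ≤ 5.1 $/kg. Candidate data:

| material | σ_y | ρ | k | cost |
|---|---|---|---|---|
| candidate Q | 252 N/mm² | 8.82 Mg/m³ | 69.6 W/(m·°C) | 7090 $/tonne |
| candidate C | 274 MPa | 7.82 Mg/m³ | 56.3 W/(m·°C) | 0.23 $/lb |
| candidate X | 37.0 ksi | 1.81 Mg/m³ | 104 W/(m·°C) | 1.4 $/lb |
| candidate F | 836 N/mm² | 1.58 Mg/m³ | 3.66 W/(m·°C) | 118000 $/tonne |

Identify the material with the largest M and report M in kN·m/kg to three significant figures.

candidate X, M = 141 kN·m/kg

Screen on constraints: k ≥ 30.0 W/(m·K); cost ≤ 5.1 $/kg. Survivors: candidate C, candidate X.
Putting every candidate on a common basis:
  candidate C: σ_y = 274.0 MPa, ρ = 7820 kg/m³
  candidate X: σ_y = 255.1 MPa, ρ = 1810 kg/m³
  candidate X: M = 141 kN·m/kg
  candidate C: M = 35.0 kN·m/kg
The maximum is for candidate X.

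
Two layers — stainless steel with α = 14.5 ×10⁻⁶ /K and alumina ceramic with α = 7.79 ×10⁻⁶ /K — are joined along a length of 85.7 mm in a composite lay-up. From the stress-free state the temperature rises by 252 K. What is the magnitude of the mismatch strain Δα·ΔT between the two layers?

1.69×10⁻³

Δα = |14.5 − 7.79|×10⁻⁶/K = 6.71×10⁻⁶/K.
Mismatch strain = Δα·ΔT = 6.71×10⁻⁶ × 252.0 = 1.69×10⁻³.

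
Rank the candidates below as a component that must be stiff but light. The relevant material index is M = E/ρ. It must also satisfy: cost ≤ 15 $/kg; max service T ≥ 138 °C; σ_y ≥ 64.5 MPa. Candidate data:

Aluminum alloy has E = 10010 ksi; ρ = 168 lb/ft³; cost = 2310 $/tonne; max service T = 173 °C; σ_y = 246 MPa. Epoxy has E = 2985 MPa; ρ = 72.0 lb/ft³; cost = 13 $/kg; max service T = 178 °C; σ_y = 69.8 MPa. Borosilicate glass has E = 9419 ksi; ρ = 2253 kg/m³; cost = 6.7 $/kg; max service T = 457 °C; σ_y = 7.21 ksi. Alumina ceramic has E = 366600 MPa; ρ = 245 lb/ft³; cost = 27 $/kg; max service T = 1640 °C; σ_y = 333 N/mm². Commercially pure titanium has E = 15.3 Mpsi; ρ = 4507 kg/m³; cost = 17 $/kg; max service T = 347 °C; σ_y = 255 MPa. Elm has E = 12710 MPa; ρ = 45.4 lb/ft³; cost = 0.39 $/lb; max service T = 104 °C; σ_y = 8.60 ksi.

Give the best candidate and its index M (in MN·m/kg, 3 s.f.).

Screen on constraints: cost ≤ 15 $/kg; max service T ≥ 138 °C; σ_y ≥ 64.5 MPa. Survivors: aluminum alloy, epoxy.
After converting to SI:
  aluminum alloy: E = 69.02 GPa, ρ = 2691 kg/m³
  epoxy: E = 2.985 GPa, ρ = 1153 kg/m³
  aluminum alloy: M = 25.6 MN·m/kg
  epoxy: M = 2.59 MN·m/kg
Aluminum alloy ranks first.

aluminum alloy, M = 25.6 MN·m/kg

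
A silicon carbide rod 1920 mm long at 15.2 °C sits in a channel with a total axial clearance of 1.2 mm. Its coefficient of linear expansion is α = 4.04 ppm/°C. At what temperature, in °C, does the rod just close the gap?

α·L₀·ΔT = 1.2 mm ⇒ ΔT = 1.2 / (4.04×10⁻⁶ × 1920.0) = 154.7 K.
T = 15.2 + 154.7 = 169.9 °C.

170 °C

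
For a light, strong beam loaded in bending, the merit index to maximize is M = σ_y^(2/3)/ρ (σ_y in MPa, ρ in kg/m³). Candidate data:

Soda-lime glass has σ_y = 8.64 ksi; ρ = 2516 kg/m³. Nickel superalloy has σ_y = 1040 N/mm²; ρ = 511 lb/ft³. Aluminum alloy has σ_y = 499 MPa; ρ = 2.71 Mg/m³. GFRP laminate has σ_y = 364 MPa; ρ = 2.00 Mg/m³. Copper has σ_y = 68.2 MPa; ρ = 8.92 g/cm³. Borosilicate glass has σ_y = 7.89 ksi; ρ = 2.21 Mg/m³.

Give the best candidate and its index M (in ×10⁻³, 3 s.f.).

GFRP laminate, M = 25.5×10⁻³

Convert each candidate to consistent units, then evaluate M:
  soda-lime glass: σ_y = 59.57 MPa, ρ = 2516 kg/m³
  nickel superalloy: σ_y = 1040 MPa, ρ = 8185 kg/m³
  aluminum alloy: σ_y = 499.0 MPa, ρ = 2710 kg/m³
  GFRP laminate: σ_y = 364.0 MPa, ρ = 2000 kg/m³
  copper: σ_y = 68.20 MPa, ρ = 8920 kg/m³
  borosilicate glass: σ_y = 54.40 MPa, ρ = 2210 kg/m³
  GFRP laminate: M = 25.5×10⁻³
  aluminum alloy: M = 23.2×10⁻³
  nickel superalloy: M = 12.5×10⁻³
  borosilicate glass: M = 6.50×10⁻³
  soda-lime glass: M = 6.06×10⁻³
  copper: M = 1.87×10⁻³
GFRP laminate ranks first.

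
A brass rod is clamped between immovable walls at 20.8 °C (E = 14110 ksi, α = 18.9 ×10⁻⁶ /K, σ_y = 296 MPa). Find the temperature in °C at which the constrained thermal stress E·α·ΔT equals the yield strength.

182 °C

E = 14110 ksi = 97.29 GPa.
E·α·ΔT = 296.0 MPa ⇒ ΔT = 296.0 / (97.29×10³ × 18.9×10⁻⁶) = 161.0 K.
T = 20.8 + 161.0 = 181.8 °C.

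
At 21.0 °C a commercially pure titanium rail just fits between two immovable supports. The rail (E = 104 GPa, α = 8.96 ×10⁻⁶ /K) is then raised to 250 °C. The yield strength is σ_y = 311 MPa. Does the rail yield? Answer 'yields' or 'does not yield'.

does not yield

ΔT = 229.0 K. Constrained thermal stress σ = E·α·ΔT = 104.0×10³ MPa × 8.96×10⁻⁶ × 229.0 = 213 MPa (compressive).
Compare to σ_y = 311 MPa: σ < σ_y, so it does not yield.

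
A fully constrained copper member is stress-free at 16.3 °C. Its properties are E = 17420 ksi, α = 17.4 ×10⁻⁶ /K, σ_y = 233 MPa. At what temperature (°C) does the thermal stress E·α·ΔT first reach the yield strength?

E = 17420 ksi = 120.1 GPa.
E·α·ΔT = 233.0 MPa ⇒ ΔT = 233.0 / (120.1×10³ × 17.4×10⁻⁶) = 111.5 K.
T = 16.3 + 111.5 = 127.8 °C.

128 °C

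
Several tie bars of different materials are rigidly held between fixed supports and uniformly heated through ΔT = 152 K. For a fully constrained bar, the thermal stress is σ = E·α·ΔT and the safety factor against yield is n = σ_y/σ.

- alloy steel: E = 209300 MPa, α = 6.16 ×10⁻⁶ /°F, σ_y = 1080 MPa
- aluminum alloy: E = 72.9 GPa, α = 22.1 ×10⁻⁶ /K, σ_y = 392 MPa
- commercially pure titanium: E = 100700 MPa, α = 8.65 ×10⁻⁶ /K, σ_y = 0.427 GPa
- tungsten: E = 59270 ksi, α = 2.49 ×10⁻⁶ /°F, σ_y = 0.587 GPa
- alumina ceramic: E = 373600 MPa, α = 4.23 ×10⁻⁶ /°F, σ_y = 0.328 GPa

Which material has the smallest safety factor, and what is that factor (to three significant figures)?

Converting E to GPa, α to ×10⁻⁶/K, σ_y to MPa, then σ and n for each:
  alloy steel: E = 209.3, α = 11.1, σ_y = 1080 → σ = 353 MPa, n = 3.06
  aluminum alloy: E = 72.90, α = 22.1, σ_y = 392.0 → σ = 245 MPa, n = 1.60
  commercially pure titanium: E = 100.7, α = 8.65, σ_y = 427.0 → σ = 132 MPa, n = 3.23
  tungsten: E = 408.7, α = 4.48, σ_y = 587.0 → σ = 278 MPa, n = 2.11
  alumina ceramic: E = 373.6, α = 7.61, σ_y = 328.0 → σ = 432 MPa, n = 0.759
The minimum is alumina ceramic at n = 0.759.

alumina ceramic, n = 0.759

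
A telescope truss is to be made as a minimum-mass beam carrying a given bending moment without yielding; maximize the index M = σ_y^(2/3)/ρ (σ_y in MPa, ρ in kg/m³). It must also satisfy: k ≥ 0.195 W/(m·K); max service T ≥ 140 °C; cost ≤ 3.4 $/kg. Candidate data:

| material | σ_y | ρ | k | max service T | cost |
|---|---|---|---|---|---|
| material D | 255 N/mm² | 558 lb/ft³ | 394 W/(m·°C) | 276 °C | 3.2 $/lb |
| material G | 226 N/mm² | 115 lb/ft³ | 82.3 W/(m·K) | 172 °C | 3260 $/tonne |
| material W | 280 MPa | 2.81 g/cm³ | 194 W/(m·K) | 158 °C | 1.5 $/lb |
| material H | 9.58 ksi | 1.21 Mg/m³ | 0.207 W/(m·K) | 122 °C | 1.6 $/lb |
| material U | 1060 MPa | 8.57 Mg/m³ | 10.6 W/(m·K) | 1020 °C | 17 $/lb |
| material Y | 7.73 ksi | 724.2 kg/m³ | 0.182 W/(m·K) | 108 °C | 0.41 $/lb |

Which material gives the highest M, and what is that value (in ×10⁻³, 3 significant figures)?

material G, M = 20.1×10⁻³

Screen on constraints: k ≥ 0.195 W/(m·K); max service T ≥ 140 °C; cost ≤ 3.4 $/kg. Survivors: material G, material W.
In SI units:
  material G: σ_y = 226.0 MPa, ρ = 1842 kg/m³
  material W: σ_y = 280.0 MPa, ρ = 2810 kg/m³
  material G: M = 20.1×10⁻³
  material W: M = 15.2×10⁻³
Material G ranks first.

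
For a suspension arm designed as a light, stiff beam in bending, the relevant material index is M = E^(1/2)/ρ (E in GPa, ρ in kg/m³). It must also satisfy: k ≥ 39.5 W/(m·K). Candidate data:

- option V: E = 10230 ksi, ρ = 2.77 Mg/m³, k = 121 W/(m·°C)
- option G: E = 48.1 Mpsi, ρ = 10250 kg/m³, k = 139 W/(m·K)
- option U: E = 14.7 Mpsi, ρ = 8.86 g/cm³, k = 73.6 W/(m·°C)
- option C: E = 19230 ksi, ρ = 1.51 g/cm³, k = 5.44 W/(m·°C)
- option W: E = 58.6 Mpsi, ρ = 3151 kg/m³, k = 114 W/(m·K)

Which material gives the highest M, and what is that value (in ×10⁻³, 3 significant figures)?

Screen on constraints: k ≥ 39.5 W/(m·K). Survivors: option V, option G, option U, option W.
In SI units:
  option V: E = 70.53 GPa, ρ = 2770 kg/m³
  option G: E = 331.6 GPa, ρ = 10250 kg/m³
  option U: E = 101.4 GPa, ρ = 8860 kg/m³
  option W: E = 404.0 GPa, ρ = 3151 kg/m³
  option W: M = 6.38×10⁻³
  option V: M = 3.03×10⁻³
  option G: M = 1.78×10⁻³
  option U: M = 1.14×10⁻³
The maximum is for option W.

option W, M = 6.38×10⁻³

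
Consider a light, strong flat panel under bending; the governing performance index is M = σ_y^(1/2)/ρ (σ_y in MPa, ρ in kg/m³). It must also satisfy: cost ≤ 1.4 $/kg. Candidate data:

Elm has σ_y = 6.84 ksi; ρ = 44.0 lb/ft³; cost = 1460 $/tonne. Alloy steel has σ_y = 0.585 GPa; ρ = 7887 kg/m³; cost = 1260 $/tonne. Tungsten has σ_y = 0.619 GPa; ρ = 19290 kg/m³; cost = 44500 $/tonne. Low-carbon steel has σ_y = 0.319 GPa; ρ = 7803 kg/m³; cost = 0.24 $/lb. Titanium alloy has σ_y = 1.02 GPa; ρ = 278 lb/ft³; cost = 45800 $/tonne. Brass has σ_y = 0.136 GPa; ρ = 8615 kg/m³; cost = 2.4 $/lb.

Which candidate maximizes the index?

alloy steel

Screen on constraints: cost ≤ 1.4 $/kg. Survivors: alloy steel, low-carbon steel.
Convert each candidate to consistent units, then evaluate M:
  alloy steel: σ_y = 585.0 MPa, ρ = 7887 kg/m³
  low-carbon steel: σ_y = 319.0 MPa, ρ = 7803 kg/m³
  alloy steel: M = 3.07×10⁻³
  low-carbon steel: M = 2.29×10⁻³
The maximum is for alloy steel.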